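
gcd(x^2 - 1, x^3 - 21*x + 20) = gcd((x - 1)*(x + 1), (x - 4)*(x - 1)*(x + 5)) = x - 1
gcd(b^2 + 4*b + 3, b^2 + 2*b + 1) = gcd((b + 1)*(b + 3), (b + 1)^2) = b + 1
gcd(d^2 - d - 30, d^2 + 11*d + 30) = d + 5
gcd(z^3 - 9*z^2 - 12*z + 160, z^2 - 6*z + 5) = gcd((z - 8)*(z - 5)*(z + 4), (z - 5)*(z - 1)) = z - 5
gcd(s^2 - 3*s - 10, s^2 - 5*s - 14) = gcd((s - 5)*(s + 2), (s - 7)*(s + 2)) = s + 2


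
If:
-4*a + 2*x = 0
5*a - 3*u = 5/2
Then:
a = x/2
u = 5*x/6 - 5/6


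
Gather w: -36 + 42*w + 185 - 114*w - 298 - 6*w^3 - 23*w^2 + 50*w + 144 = -6*w^3 - 23*w^2 - 22*w - 5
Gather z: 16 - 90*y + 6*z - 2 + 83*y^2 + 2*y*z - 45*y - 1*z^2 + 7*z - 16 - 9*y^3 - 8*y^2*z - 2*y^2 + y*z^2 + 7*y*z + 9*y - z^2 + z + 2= -9*y^3 + 81*y^2 - 126*y + z^2*(y - 2) + z*(-8*y^2 + 9*y + 14)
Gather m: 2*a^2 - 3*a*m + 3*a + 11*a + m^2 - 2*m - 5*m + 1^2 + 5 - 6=2*a^2 + 14*a + m^2 + m*(-3*a - 7)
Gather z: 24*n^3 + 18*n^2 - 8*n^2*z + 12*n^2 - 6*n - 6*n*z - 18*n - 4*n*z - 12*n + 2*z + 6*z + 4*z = 24*n^3 + 30*n^2 - 36*n + z*(-8*n^2 - 10*n + 12)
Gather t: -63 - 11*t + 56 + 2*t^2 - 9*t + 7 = 2*t^2 - 20*t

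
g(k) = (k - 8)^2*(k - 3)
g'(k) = (k - 8)^2 + (k - 3)*(2*k - 16) = (k - 8)*(3*k - 14)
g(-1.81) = -462.90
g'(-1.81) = 190.61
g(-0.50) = -252.88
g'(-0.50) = 131.75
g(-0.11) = -204.55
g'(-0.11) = 116.22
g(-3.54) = -870.94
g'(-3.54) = 284.11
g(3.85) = 14.64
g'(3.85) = 10.17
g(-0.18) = -212.78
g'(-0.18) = 118.94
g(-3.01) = -728.53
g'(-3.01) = 253.56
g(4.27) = 17.67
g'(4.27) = 4.44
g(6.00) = 12.00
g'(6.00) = -8.00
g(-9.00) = -3468.00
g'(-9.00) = 697.00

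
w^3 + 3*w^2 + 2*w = w*(w + 1)*(w + 2)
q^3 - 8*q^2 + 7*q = q*(q - 7)*(q - 1)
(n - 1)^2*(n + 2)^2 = n^4 + 2*n^3 - 3*n^2 - 4*n + 4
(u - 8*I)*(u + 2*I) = u^2 - 6*I*u + 16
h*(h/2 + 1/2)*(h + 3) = h^3/2 + 2*h^2 + 3*h/2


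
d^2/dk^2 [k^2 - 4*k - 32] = 2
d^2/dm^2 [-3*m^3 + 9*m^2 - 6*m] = 18 - 18*m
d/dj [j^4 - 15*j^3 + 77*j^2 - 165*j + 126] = 4*j^3 - 45*j^2 + 154*j - 165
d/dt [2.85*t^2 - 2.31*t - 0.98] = 5.7*t - 2.31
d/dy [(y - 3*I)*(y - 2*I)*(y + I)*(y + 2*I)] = 4*y^3 - 6*I*y^2 + 14*y - 8*I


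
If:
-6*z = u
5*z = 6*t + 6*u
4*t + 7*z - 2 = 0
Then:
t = 41/103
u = -36/103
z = 6/103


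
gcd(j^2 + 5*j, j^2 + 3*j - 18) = 1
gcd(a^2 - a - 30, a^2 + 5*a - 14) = 1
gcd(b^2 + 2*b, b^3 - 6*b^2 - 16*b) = b^2 + 2*b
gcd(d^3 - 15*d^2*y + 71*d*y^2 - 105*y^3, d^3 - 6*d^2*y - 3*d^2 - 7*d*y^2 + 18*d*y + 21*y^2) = -d + 7*y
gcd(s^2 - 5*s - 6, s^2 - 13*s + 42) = s - 6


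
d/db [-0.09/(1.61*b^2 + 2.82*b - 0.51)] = (0.2898*b + 0.2538)/(1.61*b^2 + 2.82*b - 0.51)^2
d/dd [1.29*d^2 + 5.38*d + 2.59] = 2.58*d + 5.38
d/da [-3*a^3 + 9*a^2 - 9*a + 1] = -9*a^2 + 18*a - 9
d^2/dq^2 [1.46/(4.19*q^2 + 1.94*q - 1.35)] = (-51.263812*q^2 - 23.735512*q + 1.46*(8.38*q + 1.94)*(16.76*q + 3.88) + 16.51698)/(4.19*q^2 + 1.94*q - 1.35)^3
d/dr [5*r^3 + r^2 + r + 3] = 15*r^2 + 2*r + 1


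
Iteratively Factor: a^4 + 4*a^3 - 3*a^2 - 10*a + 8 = (a - 1)*(a^3 + 5*a^2 + 2*a - 8) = (a - 1)^2*(a^2 + 6*a + 8) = (a - 1)^2*(a + 4)*(a + 2)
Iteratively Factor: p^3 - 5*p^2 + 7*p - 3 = (p - 1)*(p^2 - 4*p + 3) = (p - 1)^2*(p - 3)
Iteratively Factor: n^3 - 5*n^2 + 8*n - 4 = (n - 1)*(n^2 - 4*n + 4) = (n - 2)*(n - 1)*(n - 2)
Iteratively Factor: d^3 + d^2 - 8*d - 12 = (d + 2)*(d^2 - d - 6) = (d - 3)*(d + 2)*(d + 2)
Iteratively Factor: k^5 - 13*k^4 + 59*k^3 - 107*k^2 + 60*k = (k)*(k^4 - 13*k^3 + 59*k^2 - 107*k + 60) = k*(k - 3)*(k^3 - 10*k^2 + 29*k - 20) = k*(k - 4)*(k - 3)*(k^2 - 6*k + 5) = k*(k - 4)*(k - 3)*(k - 1)*(k - 5)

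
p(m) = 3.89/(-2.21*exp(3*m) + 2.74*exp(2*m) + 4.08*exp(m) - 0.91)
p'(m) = 3.89*(6.63*exp(3*m) - 5.48*exp(2*m) - 4.08*exp(m))/(-2.21*exp(3*m) + 2.74*exp(2*m) + 4.08*exp(m) - 0.91)^2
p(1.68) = -0.02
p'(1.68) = 0.06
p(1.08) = -0.18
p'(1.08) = 0.92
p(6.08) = -0.00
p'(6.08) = 0.00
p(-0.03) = 1.08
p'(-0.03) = -0.91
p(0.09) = 0.99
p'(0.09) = -0.59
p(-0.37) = 1.56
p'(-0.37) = -2.04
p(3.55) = -0.00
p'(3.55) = 0.00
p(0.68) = 4.73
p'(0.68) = 124.04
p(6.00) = 0.00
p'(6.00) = 0.00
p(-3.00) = -5.55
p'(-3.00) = -1.71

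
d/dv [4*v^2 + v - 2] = 8*v + 1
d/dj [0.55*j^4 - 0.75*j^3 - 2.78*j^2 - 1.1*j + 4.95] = 2.2*j^3 - 2.25*j^2 - 5.56*j - 1.1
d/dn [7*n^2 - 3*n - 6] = 14*n - 3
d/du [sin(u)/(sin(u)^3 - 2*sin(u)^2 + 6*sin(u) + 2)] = 2*(-sin(u)^3 + sin(u)^2 + 1)*cos(u)/(sin(u)^3 - 2*sin(u)^2 + 6*sin(u) + 2)^2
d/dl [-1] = 0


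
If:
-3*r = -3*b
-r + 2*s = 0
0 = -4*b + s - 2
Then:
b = -4/7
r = -4/7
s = -2/7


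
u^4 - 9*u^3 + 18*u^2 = u^2*(u - 6)*(u - 3)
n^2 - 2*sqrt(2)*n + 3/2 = (n - 3*sqrt(2)/2)*(n - sqrt(2)/2)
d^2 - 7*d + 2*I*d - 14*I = (d - 7)*(d + 2*I)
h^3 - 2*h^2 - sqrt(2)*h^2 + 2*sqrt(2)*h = h*(h - 2)*(h - sqrt(2))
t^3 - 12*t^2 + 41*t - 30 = (t - 6)*(t - 5)*(t - 1)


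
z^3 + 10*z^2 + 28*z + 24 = (z + 2)^2*(z + 6)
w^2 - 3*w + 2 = (w - 2)*(w - 1)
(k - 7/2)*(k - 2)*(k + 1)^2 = k^4 - 7*k^3/2 - 3*k^2 + 17*k/2 + 7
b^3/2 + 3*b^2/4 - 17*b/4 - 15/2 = (b/2 + 1)*(b - 3)*(b + 5/2)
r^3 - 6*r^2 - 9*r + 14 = (r - 7)*(r - 1)*(r + 2)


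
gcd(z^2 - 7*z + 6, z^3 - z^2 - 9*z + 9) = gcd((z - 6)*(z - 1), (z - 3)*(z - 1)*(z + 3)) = z - 1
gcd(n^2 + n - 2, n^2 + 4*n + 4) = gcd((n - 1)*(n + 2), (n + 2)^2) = n + 2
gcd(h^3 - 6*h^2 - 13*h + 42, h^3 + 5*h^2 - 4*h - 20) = h - 2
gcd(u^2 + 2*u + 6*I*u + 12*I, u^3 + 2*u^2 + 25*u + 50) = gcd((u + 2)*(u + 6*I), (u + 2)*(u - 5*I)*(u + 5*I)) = u + 2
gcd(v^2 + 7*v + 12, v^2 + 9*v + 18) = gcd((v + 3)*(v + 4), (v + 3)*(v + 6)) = v + 3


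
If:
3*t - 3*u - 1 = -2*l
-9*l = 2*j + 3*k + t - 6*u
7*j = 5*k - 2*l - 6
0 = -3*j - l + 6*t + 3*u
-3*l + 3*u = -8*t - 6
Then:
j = -599/392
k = -649/784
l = 437/1568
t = -673/1568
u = -2713/4704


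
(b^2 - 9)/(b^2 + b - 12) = (b + 3)/(b + 4)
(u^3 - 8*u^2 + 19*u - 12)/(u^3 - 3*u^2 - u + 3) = (u - 4)/(u + 1)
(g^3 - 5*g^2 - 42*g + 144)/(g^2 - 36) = (g^2 - 11*g + 24)/(g - 6)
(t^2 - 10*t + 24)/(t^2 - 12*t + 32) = (t - 6)/(t - 8)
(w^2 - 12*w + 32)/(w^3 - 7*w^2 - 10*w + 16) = (w - 4)/(w^2 + w - 2)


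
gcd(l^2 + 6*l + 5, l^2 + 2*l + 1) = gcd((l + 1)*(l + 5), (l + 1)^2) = l + 1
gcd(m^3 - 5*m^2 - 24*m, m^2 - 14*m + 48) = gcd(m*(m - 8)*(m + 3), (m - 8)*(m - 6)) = m - 8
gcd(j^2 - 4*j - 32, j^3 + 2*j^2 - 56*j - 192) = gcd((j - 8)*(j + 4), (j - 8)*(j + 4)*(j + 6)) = j^2 - 4*j - 32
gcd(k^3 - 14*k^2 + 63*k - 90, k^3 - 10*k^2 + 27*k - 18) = k^2 - 9*k + 18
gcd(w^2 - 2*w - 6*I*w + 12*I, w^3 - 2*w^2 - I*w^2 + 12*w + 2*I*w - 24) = w - 2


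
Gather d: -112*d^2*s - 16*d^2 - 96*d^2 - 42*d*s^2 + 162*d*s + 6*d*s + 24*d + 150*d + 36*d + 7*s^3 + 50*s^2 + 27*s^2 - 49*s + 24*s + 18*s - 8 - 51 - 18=d^2*(-112*s - 112) + d*(-42*s^2 + 168*s + 210) + 7*s^3 + 77*s^2 - 7*s - 77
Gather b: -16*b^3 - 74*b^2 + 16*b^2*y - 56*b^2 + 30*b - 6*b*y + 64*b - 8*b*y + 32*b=-16*b^3 + b^2*(16*y - 130) + b*(126 - 14*y)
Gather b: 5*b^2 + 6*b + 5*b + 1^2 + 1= 5*b^2 + 11*b + 2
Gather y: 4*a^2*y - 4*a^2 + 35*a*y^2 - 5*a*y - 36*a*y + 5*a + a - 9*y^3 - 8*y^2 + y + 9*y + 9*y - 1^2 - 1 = -4*a^2 + 6*a - 9*y^3 + y^2*(35*a - 8) + y*(4*a^2 - 41*a + 19) - 2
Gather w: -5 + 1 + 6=2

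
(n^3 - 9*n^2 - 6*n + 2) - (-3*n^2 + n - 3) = n^3 - 6*n^2 - 7*n + 5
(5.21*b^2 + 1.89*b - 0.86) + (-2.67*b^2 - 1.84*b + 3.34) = 2.54*b^2 + 0.0499999999999998*b + 2.48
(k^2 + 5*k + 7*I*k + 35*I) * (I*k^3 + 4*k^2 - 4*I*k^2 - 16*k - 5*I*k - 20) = I*k^5 - 3*k^4 + I*k^4 - 3*k^3 + 3*I*k^3 + 75*k^2 + 3*I*k^2 + 75*k - 700*I*k - 700*I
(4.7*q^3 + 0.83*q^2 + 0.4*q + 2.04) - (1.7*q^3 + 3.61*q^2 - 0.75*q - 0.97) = 3.0*q^3 - 2.78*q^2 + 1.15*q + 3.01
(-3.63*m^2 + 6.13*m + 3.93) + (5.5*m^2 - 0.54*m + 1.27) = 1.87*m^2 + 5.59*m + 5.2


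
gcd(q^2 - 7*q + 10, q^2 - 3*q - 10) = q - 5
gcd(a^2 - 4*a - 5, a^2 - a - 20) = a - 5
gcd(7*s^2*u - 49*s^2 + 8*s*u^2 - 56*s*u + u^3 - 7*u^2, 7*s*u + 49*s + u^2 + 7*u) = 7*s + u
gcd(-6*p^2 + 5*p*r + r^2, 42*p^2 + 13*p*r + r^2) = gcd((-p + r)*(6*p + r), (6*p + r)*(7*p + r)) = 6*p + r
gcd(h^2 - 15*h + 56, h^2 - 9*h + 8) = h - 8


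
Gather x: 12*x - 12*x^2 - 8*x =-12*x^2 + 4*x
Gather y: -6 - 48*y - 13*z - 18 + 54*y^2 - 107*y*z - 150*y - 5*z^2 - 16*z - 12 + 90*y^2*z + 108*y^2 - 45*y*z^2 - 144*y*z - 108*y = y^2*(90*z + 162) + y*(-45*z^2 - 251*z - 306) - 5*z^2 - 29*z - 36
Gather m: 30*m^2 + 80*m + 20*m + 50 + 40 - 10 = 30*m^2 + 100*m + 80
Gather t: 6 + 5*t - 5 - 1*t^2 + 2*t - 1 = -t^2 + 7*t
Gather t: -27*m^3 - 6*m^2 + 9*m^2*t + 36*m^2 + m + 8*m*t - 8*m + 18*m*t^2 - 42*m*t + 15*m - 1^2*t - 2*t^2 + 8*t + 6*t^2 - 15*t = -27*m^3 + 30*m^2 + 8*m + t^2*(18*m + 4) + t*(9*m^2 - 34*m - 8)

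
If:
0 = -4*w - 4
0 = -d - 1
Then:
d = -1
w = -1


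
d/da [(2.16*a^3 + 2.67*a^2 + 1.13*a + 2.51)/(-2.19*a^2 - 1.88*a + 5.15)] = (-4.7304*a^4 - 8.1216*a^3 + 30.8271*a^2 + 38.4948*a + 10.5383)/(4.7961*a^4 + 8.2344*a^3 - 19.0226*a^2 - 19.364*a + 26.5225)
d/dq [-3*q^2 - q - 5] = -6*q - 1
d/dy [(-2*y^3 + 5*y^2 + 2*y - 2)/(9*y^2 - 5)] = 2*(-9*y^4 + 6*y^2 - 7*y - 5)/(81*y^4 - 90*y^2 + 25)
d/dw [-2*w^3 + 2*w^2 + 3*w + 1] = -6*w^2 + 4*w + 3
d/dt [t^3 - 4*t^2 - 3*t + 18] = 3*t^2 - 8*t - 3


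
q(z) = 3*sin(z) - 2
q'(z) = 3*cos(z)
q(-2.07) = -4.63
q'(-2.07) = -1.44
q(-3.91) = 0.08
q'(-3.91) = -2.16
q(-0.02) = -2.06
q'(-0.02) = 3.00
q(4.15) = -4.54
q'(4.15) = -1.60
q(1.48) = 0.99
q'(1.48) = 0.27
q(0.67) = -0.14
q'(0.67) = 2.35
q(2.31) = 0.22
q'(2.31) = -2.02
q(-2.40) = -4.03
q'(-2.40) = -2.21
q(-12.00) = -0.39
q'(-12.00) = 2.53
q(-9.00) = -3.24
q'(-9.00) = -2.73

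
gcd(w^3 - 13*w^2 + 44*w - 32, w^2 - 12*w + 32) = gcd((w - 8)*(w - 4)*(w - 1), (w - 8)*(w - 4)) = w^2 - 12*w + 32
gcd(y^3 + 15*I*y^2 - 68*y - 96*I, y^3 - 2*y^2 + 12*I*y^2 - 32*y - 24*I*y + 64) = y^2 + 12*I*y - 32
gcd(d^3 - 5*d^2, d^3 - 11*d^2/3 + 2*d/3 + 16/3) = 1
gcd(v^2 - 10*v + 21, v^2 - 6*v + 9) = v - 3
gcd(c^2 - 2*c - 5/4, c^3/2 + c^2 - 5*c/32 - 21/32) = 1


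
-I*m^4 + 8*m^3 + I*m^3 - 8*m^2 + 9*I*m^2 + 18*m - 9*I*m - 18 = (m - I)*(m + 3*I)*(m + 6*I)*(-I*m + I)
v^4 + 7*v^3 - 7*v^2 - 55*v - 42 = (v - 3)*(v + 1)*(v + 2)*(v + 7)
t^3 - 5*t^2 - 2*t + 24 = (t - 4)*(t - 3)*(t + 2)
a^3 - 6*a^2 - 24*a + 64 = (a - 8)*(a - 2)*(a + 4)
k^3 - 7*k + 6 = (k - 2)*(k - 1)*(k + 3)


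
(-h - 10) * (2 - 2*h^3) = 2*h^4 + 20*h^3 - 2*h - 20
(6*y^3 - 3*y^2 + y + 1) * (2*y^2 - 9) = 12*y^5 - 6*y^4 - 52*y^3 + 29*y^2 - 9*y - 9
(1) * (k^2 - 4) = k^2 - 4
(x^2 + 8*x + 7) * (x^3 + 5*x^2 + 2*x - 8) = x^5 + 13*x^4 + 49*x^3 + 43*x^2 - 50*x - 56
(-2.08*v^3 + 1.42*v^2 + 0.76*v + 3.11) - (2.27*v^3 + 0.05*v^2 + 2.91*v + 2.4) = -4.35*v^3 + 1.37*v^2 - 2.15*v + 0.71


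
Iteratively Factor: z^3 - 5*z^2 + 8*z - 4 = (z - 2)*(z^2 - 3*z + 2) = (z - 2)^2*(z - 1)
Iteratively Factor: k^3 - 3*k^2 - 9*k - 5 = (k + 1)*(k^2 - 4*k - 5) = (k - 5)*(k + 1)*(k + 1)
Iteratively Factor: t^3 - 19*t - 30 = (t + 3)*(t^2 - 3*t - 10) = (t + 2)*(t + 3)*(t - 5)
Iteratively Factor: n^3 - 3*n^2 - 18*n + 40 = (n + 4)*(n^2 - 7*n + 10) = (n - 5)*(n + 4)*(n - 2)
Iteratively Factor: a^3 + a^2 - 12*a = (a - 3)*(a^2 + 4*a) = (a - 3)*(a + 4)*(a)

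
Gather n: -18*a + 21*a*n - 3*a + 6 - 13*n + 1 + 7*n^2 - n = -21*a + 7*n^2 + n*(21*a - 14) + 7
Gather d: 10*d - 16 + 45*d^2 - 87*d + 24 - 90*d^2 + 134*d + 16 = -45*d^2 + 57*d + 24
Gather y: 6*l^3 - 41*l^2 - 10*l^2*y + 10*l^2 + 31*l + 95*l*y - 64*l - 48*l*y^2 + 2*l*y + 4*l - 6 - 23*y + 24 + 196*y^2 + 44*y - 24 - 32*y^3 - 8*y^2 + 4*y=6*l^3 - 31*l^2 - 29*l - 32*y^3 + y^2*(188 - 48*l) + y*(-10*l^2 + 97*l + 25) - 6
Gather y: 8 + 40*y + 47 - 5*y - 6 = 35*y + 49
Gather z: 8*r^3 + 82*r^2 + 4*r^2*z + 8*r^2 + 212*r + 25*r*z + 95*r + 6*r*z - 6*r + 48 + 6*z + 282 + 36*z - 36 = 8*r^3 + 90*r^2 + 301*r + z*(4*r^2 + 31*r + 42) + 294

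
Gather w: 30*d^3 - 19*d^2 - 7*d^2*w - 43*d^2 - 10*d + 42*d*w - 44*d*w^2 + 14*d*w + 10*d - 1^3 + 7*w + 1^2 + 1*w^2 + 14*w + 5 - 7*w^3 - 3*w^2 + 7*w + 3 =30*d^3 - 62*d^2 - 7*w^3 + w^2*(-44*d - 2) + w*(-7*d^2 + 56*d + 28) + 8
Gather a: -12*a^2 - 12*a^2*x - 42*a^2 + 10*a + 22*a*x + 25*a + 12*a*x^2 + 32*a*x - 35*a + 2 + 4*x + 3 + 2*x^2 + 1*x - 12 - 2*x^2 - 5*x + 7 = a^2*(-12*x - 54) + a*(12*x^2 + 54*x)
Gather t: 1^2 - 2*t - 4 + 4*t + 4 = 2*t + 1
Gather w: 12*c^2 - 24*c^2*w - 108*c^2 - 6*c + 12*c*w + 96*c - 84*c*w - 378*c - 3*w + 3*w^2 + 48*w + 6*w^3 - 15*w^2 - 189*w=-96*c^2 - 288*c + 6*w^3 - 12*w^2 + w*(-24*c^2 - 72*c - 144)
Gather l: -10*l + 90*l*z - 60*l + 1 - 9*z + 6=l*(90*z - 70) - 9*z + 7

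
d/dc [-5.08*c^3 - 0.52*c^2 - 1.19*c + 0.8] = -15.24*c^2 - 1.04*c - 1.19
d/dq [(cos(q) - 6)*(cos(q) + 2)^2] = (10 - 3*cos(q))*(cos(q) + 2)*sin(q)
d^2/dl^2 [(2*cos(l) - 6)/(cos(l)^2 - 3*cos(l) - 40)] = 2*(9*sin(l)^4*cos(l) - 9*sin(l)^4 + 627*sin(l)^2 + 7457*cos(l)/4 + 273*cos(3*l)/4 - cos(5*l)/2 - 84)/(sin(l)^2 + 3*cos(l) + 39)^3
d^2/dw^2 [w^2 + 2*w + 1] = 2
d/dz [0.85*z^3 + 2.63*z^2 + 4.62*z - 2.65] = 2.55*z^2 + 5.26*z + 4.62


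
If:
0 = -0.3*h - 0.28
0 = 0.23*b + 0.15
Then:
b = -0.65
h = -0.93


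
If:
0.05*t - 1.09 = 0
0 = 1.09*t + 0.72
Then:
No Solution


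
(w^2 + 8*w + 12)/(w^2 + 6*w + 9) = (w^2 + 8*w + 12)/(w^2 + 6*w + 9)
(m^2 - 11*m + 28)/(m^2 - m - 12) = (m - 7)/(m + 3)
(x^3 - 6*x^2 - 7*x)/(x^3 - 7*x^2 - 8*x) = (x - 7)/(x - 8)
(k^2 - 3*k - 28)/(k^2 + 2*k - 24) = (k^2 - 3*k - 28)/(k^2 + 2*k - 24)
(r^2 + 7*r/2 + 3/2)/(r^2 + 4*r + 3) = (r + 1/2)/(r + 1)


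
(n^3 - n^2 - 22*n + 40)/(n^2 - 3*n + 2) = (n^2 + n - 20)/(n - 1)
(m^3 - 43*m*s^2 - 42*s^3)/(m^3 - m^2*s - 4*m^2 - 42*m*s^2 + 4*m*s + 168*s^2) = (m + s)/(m - 4)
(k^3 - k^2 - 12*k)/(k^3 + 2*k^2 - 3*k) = (k - 4)/(k - 1)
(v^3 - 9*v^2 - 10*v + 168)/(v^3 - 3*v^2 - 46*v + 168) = (v^2 - 3*v - 28)/(v^2 + 3*v - 28)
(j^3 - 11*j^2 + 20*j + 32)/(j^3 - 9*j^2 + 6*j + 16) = (j - 4)/(j - 2)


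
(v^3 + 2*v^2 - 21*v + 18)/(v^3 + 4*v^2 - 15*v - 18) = (v - 1)/(v + 1)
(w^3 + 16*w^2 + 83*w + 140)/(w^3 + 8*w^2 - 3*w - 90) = (w^2 + 11*w + 28)/(w^2 + 3*w - 18)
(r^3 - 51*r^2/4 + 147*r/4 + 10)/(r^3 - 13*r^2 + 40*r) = (r + 1/4)/r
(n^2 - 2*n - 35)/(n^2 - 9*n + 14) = (n + 5)/(n - 2)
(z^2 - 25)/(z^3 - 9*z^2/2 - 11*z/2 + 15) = 2*(z + 5)/(2*z^2 + z - 6)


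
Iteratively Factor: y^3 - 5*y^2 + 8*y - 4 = (y - 1)*(y^2 - 4*y + 4) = (y - 2)*(y - 1)*(y - 2)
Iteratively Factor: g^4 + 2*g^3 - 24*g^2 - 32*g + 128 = (g + 4)*(g^3 - 2*g^2 - 16*g + 32) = (g + 4)^2*(g^2 - 6*g + 8) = (g - 2)*(g + 4)^2*(g - 4)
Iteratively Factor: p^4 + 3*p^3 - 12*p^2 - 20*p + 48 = (p - 2)*(p^3 + 5*p^2 - 2*p - 24) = (p - 2)*(p + 4)*(p^2 + p - 6) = (p - 2)^2*(p + 4)*(p + 3)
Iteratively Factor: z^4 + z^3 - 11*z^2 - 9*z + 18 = (z + 3)*(z^3 - 2*z^2 - 5*z + 6) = (z + 2)*(z + 3)*(z^2 - 4*z + 3) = (z - 3)*(z + 2)*(z + 3)*(z - 1)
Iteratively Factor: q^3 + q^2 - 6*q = (q + 3)*(q^2 - 2*q) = q*(q + 3)*(q - 2)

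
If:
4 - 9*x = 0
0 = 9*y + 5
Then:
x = 4/9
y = -5/9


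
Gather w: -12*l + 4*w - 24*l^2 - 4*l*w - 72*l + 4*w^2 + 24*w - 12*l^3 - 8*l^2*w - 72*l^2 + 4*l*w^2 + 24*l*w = -12*l^3 - 96*l^2 - 84*l + w^2*(4*l + 4) + w*(-8*l^2 + 20*l + 28)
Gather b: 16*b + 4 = 16*b + 4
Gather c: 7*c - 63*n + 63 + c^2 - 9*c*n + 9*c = c^2 + c*(16 - 9*n) - 63*n + 63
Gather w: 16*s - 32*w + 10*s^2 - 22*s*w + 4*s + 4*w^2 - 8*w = 10*s^2 + 20*s + 4*w^2 + w*(-22*s - 40)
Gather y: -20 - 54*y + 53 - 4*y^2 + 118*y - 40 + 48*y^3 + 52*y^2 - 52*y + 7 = 48*y^3 + 48*y^2 + 12*y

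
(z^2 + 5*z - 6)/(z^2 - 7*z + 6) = (z + 6)/(z - 6)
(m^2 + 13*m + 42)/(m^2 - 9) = (m^2 + 13*m + 42)/(m^2 - 9)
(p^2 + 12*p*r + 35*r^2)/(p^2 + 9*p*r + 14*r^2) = (p + 5*r)/(p + 2*r)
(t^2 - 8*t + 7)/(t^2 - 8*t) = (t^2 - 8*t + 7)/(t*(t - 8))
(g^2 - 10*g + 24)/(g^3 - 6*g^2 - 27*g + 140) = (g - 6)/(g^2 - 2*g - 35)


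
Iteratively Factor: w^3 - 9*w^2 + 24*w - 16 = (w - 4)*(w^2 - 5*w + 4) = (w - 4)*(w - 1)*(w - 4)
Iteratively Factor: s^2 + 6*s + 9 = (s + 3)*(s + 3)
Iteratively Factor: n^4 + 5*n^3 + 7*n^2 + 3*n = (n + 3)*(n^3 + 2*n^2 + n) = n*(n + 3)*(n^2 + 2*n + 1) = n*(n + 1)*(n + 3)*(n + 1)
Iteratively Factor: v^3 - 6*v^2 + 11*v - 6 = (v - 1)*(v^2 - 5*v + 6) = (v - 2)*(v - 1)*(v - 3)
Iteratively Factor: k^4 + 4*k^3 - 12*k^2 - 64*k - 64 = (k + 2)*(k^3 + 2*k^2 - 16*k - 32) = (k + 2)*(k + 4)*(k^2 - 2*k - 8) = (k - 4)*(k + 2)*(k + 4)*(k + 2)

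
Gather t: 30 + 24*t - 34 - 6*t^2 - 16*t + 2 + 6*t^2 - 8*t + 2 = 0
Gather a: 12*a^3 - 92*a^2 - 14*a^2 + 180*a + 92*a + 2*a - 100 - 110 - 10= 12*a^3 - 106*a^2 + 274*a - 220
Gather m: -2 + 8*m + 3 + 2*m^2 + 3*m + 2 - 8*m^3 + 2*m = -8*m^3 + 2*m^2 + 13*m + 3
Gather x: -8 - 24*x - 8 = -24*x - 16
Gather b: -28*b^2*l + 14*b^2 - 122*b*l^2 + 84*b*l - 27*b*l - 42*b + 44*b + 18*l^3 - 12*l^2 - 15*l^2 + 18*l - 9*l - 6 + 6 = b^2*(14 - 28*l) + b*(-122*l^2 + 57*l + 2) + 18*l^3 - 27*l^2 + 9*l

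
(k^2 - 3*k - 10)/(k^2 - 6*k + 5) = (k + 2)/(k - 1)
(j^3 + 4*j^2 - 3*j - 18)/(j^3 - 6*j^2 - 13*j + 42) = (j + 3)/(j - 7)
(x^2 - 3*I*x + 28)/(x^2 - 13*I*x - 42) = (x + 4*I)/(x - 6*I)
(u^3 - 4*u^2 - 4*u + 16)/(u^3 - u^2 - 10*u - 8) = (u - 2)/(u + 1)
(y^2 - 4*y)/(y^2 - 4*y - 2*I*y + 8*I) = y/(y - 2*I)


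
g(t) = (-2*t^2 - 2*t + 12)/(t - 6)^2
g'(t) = (-4*t - 2)/(t - 6)^2 - 2*(-2*t^2 - 2*t + 12)/(t - 6)^3 = 2*(13*t - 6)/(t^3 - 18*t^2 + 108*t - 216)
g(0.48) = 0.35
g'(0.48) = -0.00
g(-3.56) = -0.07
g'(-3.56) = 0.12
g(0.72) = 0.34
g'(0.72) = -0.05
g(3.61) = -3.73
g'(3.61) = -6.00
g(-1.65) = 0.17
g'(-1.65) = 0.12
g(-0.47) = 0.30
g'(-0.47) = 0.09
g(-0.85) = 0.26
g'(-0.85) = 0.11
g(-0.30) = 0.31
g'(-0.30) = 0.08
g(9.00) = -18.67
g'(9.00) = 8.22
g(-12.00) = -0.78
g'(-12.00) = 0.06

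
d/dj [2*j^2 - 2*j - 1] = 4*j - 2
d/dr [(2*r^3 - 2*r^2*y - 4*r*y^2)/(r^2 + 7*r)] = 2*(r^2 + 14*r + 2*y^2 - 7*y)/(r^2 + 14*r + 49)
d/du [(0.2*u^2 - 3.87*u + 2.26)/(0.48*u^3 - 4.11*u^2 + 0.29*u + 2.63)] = (-0.096*u^4 + 3.7152*u^3 - 19.1021*u^2 + 19.6292*u - 10.8335)/(0.2304*u^6 - 3.9456*u^5 + 17.1705*u^4 + 0.141*u^3 - 21.5345*u^2 + 1.5254*u + 6.9169)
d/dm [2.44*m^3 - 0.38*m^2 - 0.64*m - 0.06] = 7.32*m^2 - 0.76*m - 0.64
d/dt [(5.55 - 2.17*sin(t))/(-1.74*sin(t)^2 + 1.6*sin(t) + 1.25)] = (-3.7758*sin(t)^2 + 19.314*sin(t) - 11.5925)*cos(t)/(3.0276*sin(t)^4 - 5.568*sin(t)^3 - 1.79*sin(t)^2 + 4.0*sin(t) + 1.5625)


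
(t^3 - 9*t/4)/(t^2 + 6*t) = (t^2 - 9/4)/(t + 6)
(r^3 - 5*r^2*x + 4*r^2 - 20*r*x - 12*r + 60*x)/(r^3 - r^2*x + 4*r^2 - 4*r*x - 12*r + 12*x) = (-r + 5*x)/(-r + x)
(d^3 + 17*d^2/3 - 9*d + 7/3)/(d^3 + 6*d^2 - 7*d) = (d - 1/3)/d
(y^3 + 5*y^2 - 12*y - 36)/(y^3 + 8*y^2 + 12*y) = (y - 3)/y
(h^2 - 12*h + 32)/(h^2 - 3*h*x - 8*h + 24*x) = (4 - h)/(-h + 3*x)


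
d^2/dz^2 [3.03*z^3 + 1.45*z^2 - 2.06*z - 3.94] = 18.18*z + 2.9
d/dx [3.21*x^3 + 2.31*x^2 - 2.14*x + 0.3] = 9.63*x^2 + 4.62*x - 2.14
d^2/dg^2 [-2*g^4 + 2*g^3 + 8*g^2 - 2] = -24*g^2 + 12*g + 16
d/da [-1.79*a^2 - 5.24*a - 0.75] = -3.58*a - 5.24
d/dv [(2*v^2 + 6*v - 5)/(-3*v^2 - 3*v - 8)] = (12*v^2 - 62*v - 63)/(9*v^4 + 18*v^3 + 57*v^2 + 48*v + 64)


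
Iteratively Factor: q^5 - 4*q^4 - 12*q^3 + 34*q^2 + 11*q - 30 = (q - 2)*(q^4 - 2*q^3 - 16*q^2 + 2*q + 15) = (q - 5)*(q - 2)*(q^3 + 3*q^2 - q - 3) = (q - 5)*(q - 2)*(q + 3)*(q^2 - 1) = (q - 5)*(q - 2)*(q - 1)*(q + 3)*(q + 1)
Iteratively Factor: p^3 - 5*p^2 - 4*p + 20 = (p + 2)*(p^2 - 7*p + 10) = (p - 5)*(p + 2)*(p - 2)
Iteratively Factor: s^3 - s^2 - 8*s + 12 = (s - 2)*(s^2 + s - 6) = (s - 2)^2*(s + 3)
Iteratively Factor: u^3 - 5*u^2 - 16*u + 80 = (u - 4)*(u^2 - u - 20) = (u - 5)*(u - 4)*(u + 4)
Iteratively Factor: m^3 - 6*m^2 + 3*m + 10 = (m + 1)*(m^2 - 7*m + 10) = (m - 2)*(m + 1)*(m - 5)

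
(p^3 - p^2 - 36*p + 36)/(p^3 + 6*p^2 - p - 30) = (p^3 - p^2 - 36*p + 36)/(p^3 + 6*p^2 - p - 30)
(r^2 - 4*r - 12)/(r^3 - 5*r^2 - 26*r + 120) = (r + 2)/(r^2 + r - 20)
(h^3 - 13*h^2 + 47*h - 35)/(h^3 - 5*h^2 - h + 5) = (h - 7)/(h + 1)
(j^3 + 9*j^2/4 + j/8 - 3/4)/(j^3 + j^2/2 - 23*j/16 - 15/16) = 2*(2*j^2 + 3*j - 2)/(4*j^2 - j - 5)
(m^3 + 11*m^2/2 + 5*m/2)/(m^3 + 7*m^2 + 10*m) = (m + 1/2)/(m + 2)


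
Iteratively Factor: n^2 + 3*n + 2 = (n + 1)*(n + 2)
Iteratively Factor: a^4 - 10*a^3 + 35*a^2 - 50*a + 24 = (a - 4)*(a^3 - 6*a^2 + 11*a - 6) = (a - 4)*(a - 2)*(a^2 - 4*a + 3) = (a - 4)*(a - 3)*(a - 2)*(a - 1)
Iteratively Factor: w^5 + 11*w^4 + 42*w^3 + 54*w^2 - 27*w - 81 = (w + 3)*(w^4 + 8*w^3 + 18*w^2 - 27) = (w - 1)*(w + 3)*(w^3 + 9*w^2 + 27*w + 27) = (w - 1)*(w + 3)^2*(w^2 + 6*w + 9) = (w - 1)*(w + 3)^3*(w + 3)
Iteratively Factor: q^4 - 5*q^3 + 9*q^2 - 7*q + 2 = (q - 1)*(q^3 - 4*q^2 + 5*q - 2) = (q - 2)*(q - 1)*(q^2 - 2*q + 1) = (q - 2)*(q - 1)^2*(q - 1)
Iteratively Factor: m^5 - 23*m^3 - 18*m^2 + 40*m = (m)*(m^4 - 23*m^2 - 18*m + 40) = m*(m - 1)*(m^3 + m^2 - 22*m - 40) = m*(m - 5)*(m - 1)*(m^2 + 6*m + 8) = m*(m - 5)*(m - 1)*(m + 2)*(m + 4)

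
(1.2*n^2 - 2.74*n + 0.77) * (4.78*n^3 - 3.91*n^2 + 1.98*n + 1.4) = 5.736*n^5 - 17.7892*n^4 + 16.77*n^3 - 6.7559*n^2 - 2.3114*n + 1.078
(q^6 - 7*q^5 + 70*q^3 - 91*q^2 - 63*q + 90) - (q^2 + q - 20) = q^6 - 7*q^5 + 70*q^3 - 92*q^2 - 64*q + 110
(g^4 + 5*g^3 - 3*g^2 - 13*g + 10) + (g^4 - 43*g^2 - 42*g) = 2*g^4 + 5*g^3 - 46*g^2 - 55*g + 10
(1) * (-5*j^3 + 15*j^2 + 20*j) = -5*j^3 + 15*j^2 + 20*j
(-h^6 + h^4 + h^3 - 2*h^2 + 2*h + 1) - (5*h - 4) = -h^6 + h^4 + h^3 - 2*h^2 - 3*h + 5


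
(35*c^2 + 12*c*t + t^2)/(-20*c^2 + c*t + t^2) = (7*c + t)/(-4*c + t)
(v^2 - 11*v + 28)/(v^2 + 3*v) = (v^2 - 11*v + 28)/(v*(v + 3))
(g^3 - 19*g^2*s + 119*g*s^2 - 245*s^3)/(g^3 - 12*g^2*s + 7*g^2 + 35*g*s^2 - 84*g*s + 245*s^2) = (g - 7*s)/(g + 7)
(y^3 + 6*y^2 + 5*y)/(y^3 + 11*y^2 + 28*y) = (y^2 + 6*y + 5)/(y^2 + 11*y + 28)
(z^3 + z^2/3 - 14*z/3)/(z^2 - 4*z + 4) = z*(3*z + 7)/(3*(z - 2))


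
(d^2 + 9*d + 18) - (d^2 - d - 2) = 10*d + 20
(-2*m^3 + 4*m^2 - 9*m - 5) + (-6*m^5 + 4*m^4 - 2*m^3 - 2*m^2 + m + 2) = -6*m^5 + 4*m^4 - 4*m^3 + 2*m^2 - 8*m - 3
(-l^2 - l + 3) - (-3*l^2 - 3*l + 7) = 2*l^2 + 2*l - 4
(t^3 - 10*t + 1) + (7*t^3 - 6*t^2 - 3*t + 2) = 8*t^3 - 6*t^2 - 13*t + 3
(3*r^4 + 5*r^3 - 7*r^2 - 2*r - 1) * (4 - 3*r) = -9*r^5 - 3*r^4 + 41*r^3 - 22*r^2 - 5*r - 4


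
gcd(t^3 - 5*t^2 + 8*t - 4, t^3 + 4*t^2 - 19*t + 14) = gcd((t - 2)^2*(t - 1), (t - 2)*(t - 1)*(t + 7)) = t^2 - 3*t + 2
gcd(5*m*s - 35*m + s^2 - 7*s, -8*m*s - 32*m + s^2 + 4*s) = 1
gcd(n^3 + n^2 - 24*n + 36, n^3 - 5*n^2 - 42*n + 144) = n^2 + 3*n - 18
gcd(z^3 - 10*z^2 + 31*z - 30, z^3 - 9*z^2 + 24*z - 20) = z^2 - 7*z + 10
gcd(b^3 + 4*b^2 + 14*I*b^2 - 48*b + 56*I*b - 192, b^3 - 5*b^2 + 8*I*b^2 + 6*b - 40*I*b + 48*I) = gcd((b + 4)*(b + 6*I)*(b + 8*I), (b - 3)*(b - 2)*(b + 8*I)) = b + 8*I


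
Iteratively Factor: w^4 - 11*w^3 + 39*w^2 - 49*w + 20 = (w - 4)*(w^3 - 7*w^2 + 11*w - 5) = (w - 4)*(w - 1)*(w^2 - 6*w + 5) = (w - 4)*(w - 1)^2*(w - 5)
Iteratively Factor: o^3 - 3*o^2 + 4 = (o - 2)*(o^2 - o - 2) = (o - 2)^2*(o + 1)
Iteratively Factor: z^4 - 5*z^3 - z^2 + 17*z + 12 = (z + 1)*(z^3 - 6*z^2 + 5*z + 12) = (z + 1)^2*(z^2 - 7*z + 12) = (z - 3)*(z + 1)^2*(z - 4)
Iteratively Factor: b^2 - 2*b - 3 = (b + 1)*(b - 3)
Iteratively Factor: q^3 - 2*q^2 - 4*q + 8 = (q + 2)*(q^2 - 4*q + 4) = (q - 2)*(q + 2)*(q - 2)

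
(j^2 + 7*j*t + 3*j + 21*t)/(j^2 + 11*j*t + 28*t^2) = (j + 3)/(j + 4*t)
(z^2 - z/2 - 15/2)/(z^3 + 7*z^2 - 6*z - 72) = (z + 5/2)/(z^2 + 10*z + 24)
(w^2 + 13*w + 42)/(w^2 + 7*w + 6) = (w + 7)/(w + 1)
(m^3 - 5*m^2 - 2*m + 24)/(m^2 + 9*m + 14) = (m^2 - 7*m + 12)/(m + 7)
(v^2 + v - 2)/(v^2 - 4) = (v - 1)/(v - 2)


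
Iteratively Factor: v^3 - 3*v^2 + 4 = (v + 1)*(v^2 - 4*v + 4) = (v - 2)*(v + 1)*(v - 2)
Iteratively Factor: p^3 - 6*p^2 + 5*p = (p - 1)*(p^2 - 5*p) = (p - 5)*(p - 1)*(p)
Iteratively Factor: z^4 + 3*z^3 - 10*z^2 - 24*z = (z + 4)*(z^3 - z^2 - 6*z) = (z + 2)*(z + 4)*(z^2 - 3*z) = (z - 3)*(z + 2)*(z + 4)*(z)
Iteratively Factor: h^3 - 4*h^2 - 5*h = (h)*(h^2 - 4*h - 5) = h*(h + 1)*(h - 5)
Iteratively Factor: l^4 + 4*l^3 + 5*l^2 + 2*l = (l + 2)*(l^3 + 2*l^2 + l) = l*(l + 2)*(l^2 + 2*l + 1) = l*(l + 1)*(l + 2)*(l + 1)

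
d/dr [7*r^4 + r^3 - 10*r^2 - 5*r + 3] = 28*r^3 + 3*r^2 - 20*r - 5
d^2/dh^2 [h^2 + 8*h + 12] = 2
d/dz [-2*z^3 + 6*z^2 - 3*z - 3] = -6*z^2 + 12*z - 3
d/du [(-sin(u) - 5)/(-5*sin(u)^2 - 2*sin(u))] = 5*(-10*sin(u) + cos(u)^2 - 3)*cos(u)/((5*sin(u) + 2)^2*sin(u)^2)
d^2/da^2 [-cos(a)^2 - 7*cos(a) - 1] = 7*cos(a) + 2*cos(2*a)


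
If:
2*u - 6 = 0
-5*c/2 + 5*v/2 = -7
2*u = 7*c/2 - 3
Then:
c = 18/7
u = 3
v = -8/35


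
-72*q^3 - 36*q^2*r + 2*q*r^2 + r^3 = (-6*q + r)*(2*q + r)*(6*q + r)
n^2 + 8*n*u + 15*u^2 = (n + 3*u)*(n + 5*u)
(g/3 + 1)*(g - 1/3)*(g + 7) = g^3/3 + 29*g^2/9 + 53*g/9 - 7/3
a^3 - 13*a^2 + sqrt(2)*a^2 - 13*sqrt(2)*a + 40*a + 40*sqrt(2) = (a - 8)*(a - 5)*(a + sqrt(2))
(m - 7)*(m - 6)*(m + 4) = m^3 - 9*m^2 - 10*m + 168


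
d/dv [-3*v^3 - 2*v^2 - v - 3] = -9*v^2 - 4*v - 1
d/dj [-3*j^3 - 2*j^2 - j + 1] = -9*j^2 - 4*j - 1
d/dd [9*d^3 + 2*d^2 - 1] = d*(27*d + 4)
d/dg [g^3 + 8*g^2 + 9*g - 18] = 3*g^2 + 16*g + 9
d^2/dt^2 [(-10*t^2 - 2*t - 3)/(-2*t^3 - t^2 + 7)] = 2*(40*t^6 + 24*t^5 + 84*t^4 + 1030*t^3 + 387*t^2 + 168*t + 511)/(8*t^9 + 12*t^8 + 6*t^7 - 83*t^6 - 84*t^5 - 21*t^4 + 294*t^3 + 147*t^2 - 343)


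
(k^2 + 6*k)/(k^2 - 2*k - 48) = k/(k - 8)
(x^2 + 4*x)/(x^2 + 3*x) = (x + 4)/(x + 3)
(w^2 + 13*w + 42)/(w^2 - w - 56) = (w + 6)/(w - 8)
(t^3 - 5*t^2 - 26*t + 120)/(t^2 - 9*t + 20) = (t^2 - t - 30)/(t - 5)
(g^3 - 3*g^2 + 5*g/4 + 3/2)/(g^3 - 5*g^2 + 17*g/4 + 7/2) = (2*g - 3)/(2*g - 7)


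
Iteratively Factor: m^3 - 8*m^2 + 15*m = (m - 5)*(m^2 - 3*m) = m*(m - 5)*(m - 3)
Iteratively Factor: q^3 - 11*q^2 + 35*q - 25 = (q - 1)*(q^2 - 10*q + 25) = (q - 5)*(q - 1)*(q - 5)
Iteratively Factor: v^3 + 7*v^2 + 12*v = (v + 3)*(v^2 + 4*v) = (v + 3)*(v + 4)*(v)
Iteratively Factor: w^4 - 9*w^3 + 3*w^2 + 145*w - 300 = (w - 3)*(w^3 - 6*w^2 - 15*w + 100) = (w - 5)*(w - 3)*(w^2 - w - 20) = (w - 5)*(w - 3)*(w + 4)*(w - 5)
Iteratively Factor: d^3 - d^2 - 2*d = (d)*(d^2 - d - 2) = d*(d - 2)*(d + 1)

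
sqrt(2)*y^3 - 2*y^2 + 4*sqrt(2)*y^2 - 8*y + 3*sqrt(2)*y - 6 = (y + 3)*(y - sqrt(2))*(sqrt(2)*y + sqrt(2))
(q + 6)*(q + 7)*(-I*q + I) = -I*q^3 - 12*I*q^2 - 29*I*q + 42*I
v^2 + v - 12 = (v - 3)*(v + 4)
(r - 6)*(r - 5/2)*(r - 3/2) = r^3 - 10*r^2 + 111*r/4 - 45/2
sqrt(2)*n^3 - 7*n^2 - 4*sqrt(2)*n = n*(n - 4*sqrt(2))*(sqrt(2)*n + 1)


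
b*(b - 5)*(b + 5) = b^3 - 25*b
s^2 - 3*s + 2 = (s - 2)*(s - 1)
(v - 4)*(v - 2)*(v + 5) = v^3 - v^2 - 22*v + 40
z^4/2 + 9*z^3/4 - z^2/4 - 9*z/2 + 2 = (z/2 + 1)*(z - 1)*(z - 1/2)*(z + 4)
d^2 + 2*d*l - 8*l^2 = (d - 2*l)*(d + 4*l)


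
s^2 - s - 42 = (s - 7)*(s + 6)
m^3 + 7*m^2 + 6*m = m*(m + 1)*(m + 6)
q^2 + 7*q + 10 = (q + 2)*(q + 5)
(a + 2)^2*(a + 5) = a^3 + 9*a^2 + 24*a + 20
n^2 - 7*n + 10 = (n - 5)*(n - 2)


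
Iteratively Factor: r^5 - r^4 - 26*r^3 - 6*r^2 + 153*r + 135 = (r + 1)*(r^4 - 2*r^3 - 24*r^2 + 18*r + 135) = (r + 1)*(r + 3)*(r^3 - 5*r^2 - 9*r + 45) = (r - 5)*(r + 1)*(r + 3)*(r^2 - 9) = (r - 5)*(r - 3)*(r + 1)*(r + 3)*(r + 3)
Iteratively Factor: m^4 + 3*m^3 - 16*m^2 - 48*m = (m)*(m^3 + 3*m^2 - 16*m - 48) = m*(m + 4)*(m^2 - m - 12) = m*(m + 3)*(m + 4)*(m - 4)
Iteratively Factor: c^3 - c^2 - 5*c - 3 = (c + 1)*(c^2 - 2*c - 3) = (c - 3)*(c + 1)*(c + 1)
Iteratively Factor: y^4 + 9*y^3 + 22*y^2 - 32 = (y + 2)*(y^3 + 7*y^2 + 8*y - 16) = (y - 1)*(y + 2)*(y^2 + 8*y + 16) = (y - 1)*(y + 2)*(y + 4)*(y + 4)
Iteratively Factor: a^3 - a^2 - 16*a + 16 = (a + 4)*(a^2 - 5*a + 4) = (a - 4)*(a + 4)*(a - 1)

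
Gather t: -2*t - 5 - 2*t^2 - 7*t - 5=-2*t^2 - 9*t - 10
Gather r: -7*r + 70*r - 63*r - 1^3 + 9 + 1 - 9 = 0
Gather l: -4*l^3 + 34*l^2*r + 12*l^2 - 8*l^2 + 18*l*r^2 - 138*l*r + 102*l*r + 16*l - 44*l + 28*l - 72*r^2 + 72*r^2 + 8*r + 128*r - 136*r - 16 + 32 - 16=-4*l^3 + l^2*(34*r + 4) + l*(18*r^2 - 36*r)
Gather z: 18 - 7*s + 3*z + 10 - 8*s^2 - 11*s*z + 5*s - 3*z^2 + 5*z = -8*s^2 - 2*s - 3*z^2 + z*(8 - 11*s) + 28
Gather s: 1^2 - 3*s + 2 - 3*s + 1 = 4 - 6*s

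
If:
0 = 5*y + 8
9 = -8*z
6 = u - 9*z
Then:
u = -33/8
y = -8/5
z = -9/8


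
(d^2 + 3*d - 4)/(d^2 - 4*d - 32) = (d - 1)/(d - 8)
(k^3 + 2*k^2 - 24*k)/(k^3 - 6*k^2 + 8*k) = (k + 6)/(k - 2)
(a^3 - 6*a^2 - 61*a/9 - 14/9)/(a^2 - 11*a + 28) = (a^2 + a + 2/9)/(a - 4)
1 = 1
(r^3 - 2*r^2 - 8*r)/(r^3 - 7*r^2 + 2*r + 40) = r/(r - 5)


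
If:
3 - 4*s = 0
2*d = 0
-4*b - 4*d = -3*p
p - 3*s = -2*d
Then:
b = 27/16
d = 0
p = 9/4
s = 3/4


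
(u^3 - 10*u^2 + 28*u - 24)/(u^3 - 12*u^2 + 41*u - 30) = (u^2 - 4*u + 4)/(u^2 - 6*u + 5)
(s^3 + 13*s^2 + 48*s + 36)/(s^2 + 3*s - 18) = (s^2 + 7*s + 6)/(s - 3)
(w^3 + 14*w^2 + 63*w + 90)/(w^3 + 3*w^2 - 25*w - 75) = (w + 6)/(w - 5)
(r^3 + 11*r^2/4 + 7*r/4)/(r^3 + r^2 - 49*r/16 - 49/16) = 4*r/(4*r - 7)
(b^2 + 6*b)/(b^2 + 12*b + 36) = b/(b + 6)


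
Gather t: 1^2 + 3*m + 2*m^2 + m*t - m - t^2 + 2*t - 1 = 2*m^2 + 2*m - t^2 + t*(m + 2)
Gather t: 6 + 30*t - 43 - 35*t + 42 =5 - 5*t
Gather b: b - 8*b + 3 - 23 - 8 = -7*b - 28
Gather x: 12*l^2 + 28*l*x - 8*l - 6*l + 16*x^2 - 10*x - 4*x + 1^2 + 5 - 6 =12*l^2 - 14*l + 16*x^2 + x*(28*l - 14)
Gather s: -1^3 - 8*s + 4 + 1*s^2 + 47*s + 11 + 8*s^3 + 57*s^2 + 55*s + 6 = 8*s^3 + 58*s^2 + 94*s + 20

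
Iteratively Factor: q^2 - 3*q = (q - 3)*(q)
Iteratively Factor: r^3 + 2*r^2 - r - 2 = (r + 1)*(r^2 + r - 2) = (r + 1)*(r + 2)*(r - 1)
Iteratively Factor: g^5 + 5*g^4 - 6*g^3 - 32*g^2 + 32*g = (g - 2)*(g^4 + 7*g^3 + 8*g^2 - 16*g) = (g - 2)*(g + 4)*(g^3 + 3*g^2 - 4*g) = g*(g - 2)*(g + 4)*(g^2 + 3*g - 4) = g*(g - 2)*(g + 4)^2*(g - 1)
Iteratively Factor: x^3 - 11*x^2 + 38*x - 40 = (x - 2)*(x^2 - 9*x + 20) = (x - 4)*(x - 2)*(x - 5)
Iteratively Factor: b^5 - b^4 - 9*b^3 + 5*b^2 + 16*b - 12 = (b + 2)*(b^4 - 3*b^3 - 3*b^2 + 11*b - 6) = (b + 2)^2*(b^3 - 5*b^2 + 7*b - 3) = (b - 3)*(b + 2)^2*(b^2 - 2*b + 1) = (b - 3)*(b - 1)*(b + 2)^2*(b - 1)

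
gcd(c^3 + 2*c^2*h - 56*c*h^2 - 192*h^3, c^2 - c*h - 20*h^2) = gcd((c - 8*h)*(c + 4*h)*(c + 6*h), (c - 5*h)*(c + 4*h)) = c + 4*h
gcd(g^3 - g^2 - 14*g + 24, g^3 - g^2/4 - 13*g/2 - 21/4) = g - 3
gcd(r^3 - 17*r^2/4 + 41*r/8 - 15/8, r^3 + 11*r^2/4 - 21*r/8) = r - 3/4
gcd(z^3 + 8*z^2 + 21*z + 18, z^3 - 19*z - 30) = z^2 + 5*z + 6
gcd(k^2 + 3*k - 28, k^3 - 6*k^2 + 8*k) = k - 4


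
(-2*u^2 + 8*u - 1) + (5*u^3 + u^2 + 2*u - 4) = 5*u^3 - u^2 + 10*u - 5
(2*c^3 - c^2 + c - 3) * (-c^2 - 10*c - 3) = -2*c^5 - 19*c^4 + 3*c^3 - 4*c^2 + 27*c + 9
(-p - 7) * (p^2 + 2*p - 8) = -p^3 - 9*p^2 - 6*p + 56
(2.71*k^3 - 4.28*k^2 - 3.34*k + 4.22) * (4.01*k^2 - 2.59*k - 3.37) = 10.8671*k^5 - 24.1817*k^4 - 11.4409*k^3 + 39.9964*k^2 + 0.326000000000002*k - 14.2214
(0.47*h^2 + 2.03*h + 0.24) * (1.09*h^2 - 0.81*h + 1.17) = 0.5123*h^4 + 1.832*h^3 - 0.8328*h^2 + 2.1807*h + 0.2808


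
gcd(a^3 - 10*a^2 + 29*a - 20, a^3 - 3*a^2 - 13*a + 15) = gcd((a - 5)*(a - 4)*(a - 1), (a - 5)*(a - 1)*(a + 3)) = a^2 - 6*a + 5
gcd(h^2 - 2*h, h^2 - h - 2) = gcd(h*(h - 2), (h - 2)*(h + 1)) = h - 2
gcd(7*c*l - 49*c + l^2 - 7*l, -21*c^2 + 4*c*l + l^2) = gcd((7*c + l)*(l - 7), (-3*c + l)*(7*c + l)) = 7*c + l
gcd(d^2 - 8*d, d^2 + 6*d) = d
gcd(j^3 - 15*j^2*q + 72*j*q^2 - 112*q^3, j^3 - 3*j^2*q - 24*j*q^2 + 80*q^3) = j^2 - 8*j*q + 16*q^2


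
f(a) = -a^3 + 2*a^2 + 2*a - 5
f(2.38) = -2.39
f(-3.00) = 34.00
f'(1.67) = 0.31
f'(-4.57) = -78.93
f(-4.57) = 123.07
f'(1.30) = 2.13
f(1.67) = -0.74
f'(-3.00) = -37.00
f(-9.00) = 868.00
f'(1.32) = 2.05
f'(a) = -3*a^2 + 4*a + 2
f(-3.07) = 36.64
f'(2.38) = -5.47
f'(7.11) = -121.22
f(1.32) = -1.18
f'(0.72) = 3.32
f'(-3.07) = -38.55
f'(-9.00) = -277.00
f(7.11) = -249.10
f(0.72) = -2.90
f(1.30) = -1.22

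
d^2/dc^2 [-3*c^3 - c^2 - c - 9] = -18*c - 2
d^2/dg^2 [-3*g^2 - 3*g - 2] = -6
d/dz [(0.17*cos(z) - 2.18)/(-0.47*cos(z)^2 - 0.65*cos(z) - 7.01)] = (-0.0799*cos(z)^2 + 2.0492*cos(z) + 2.6087)*sin(z)/(0.2209*cos(z)^4 + 0.611*cos(z)^3 + 7.0119*cos(z)^2 + 9.113*cos(z) + 49.1401)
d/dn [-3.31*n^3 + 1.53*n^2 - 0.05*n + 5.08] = -9.93*n^2 + 3.06*n - 0.05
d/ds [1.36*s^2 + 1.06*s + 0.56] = 2.72*s + 1.06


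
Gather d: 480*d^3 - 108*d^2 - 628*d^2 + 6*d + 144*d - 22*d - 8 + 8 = 480*d^3 - 736*d^2 + 128*d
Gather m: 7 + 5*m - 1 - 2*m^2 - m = -2*m^2 + 4*m + 6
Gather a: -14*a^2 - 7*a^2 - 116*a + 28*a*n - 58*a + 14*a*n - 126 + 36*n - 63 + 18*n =-21*a^2 + a*(42*n - 174) + 54*n - 189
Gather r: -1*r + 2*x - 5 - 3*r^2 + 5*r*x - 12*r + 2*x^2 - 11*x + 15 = -3*r^2 + r*(5*x - 13) + 2*x^2 - 9*x + 10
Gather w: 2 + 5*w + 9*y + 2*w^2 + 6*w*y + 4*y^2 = 2*w^2 + w*(6*y + 5) + 4*y^2 + 9*y + 2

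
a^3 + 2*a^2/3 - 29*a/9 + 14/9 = (a - 1)*(a - 2/3)*(a + 7/3)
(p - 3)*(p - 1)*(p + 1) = p^3 - 3*p^2 - p + 3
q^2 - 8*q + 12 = (q - 6)*(q - 2)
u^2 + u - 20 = (u - 4)*(u + 5)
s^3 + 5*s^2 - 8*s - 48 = (s - 3)*(s + 4)^2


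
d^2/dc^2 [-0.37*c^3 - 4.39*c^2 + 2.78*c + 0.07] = -2.22*c - 8.78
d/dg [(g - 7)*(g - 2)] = 2*g - 9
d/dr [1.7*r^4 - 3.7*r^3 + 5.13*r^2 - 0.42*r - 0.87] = 6.8*r^3 - 11.1*r^2 + 10.26*r - 0.42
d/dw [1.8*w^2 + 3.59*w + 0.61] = 3.6*w + 3.59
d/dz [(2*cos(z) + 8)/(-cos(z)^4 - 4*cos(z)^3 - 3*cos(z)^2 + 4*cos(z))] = 32*(-3*cos(z)^4 - 24*cos(z)^3 - 51*cos(z)^2 - 24*cos(z) + 16)*sin(z)/((-16*sin(z)^2 + 15*cos(z) + cos(3*z))^2*cos(z)^2)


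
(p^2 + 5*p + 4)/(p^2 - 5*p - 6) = (p + 4)/(p - 6)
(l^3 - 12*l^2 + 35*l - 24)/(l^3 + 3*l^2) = (l^3 - 12*l^2 + 35*l - 24)/(l^2*(l + 3))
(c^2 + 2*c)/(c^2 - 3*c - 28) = c*(c + 2)/(c^2 - 3*c - 28)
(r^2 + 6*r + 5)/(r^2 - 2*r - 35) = (r + 1)/(r - 7)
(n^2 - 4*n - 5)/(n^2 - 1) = (n - 5)/(n - 1)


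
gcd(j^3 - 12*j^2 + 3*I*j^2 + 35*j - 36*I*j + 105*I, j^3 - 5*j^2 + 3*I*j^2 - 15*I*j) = j^2 + j*(-5 + 3*I) - 15*I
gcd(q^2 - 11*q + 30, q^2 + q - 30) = q - 5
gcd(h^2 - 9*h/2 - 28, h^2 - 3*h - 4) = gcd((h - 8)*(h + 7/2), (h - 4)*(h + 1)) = 1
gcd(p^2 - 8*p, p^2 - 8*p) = p^2 - 8*p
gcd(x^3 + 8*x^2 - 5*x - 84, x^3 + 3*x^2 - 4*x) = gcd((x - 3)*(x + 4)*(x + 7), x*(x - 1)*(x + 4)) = x + 4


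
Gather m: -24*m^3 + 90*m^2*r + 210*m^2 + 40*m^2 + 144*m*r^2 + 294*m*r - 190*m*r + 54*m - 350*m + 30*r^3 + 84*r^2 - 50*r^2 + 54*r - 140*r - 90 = -24*m^3 + m^2*(90*r + 250) + m*(144*r^2 + 104*r - 296) + 30*r^3 + 34*r^2 - 86*r - 90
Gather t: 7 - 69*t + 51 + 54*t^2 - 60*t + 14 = 54*t^2 - 129*t + 72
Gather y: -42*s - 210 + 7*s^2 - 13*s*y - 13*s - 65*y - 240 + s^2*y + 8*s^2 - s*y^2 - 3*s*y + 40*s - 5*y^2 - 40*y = 15*s^2 - 15*s + y^2*(-s - 5) + y*(s^2 - 16*s - 105) - 450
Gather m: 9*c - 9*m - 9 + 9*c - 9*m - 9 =18*c - 18*m - 18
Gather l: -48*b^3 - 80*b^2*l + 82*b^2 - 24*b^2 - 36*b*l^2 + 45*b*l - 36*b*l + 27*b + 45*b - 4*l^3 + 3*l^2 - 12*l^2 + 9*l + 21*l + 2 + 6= -48*b^3 + 58*b^2 + 72*b - 4*l^3 + l^2*(-36*b - 9) + l*(-80*b^2 + 9*b + 30) + 8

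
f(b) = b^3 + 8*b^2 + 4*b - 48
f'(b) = 3*b^2 + 16*b + 4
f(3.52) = 108.82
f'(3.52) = 97.49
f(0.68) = -41.27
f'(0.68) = 16.27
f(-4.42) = 4.26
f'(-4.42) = -8.11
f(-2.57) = -22.42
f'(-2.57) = -17.31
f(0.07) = -47.68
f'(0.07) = 5.13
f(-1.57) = -38.43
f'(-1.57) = -13.73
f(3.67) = 123.86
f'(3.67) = 103.13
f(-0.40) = -48.38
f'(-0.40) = -1.92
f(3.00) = 63.00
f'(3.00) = 79.00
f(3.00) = 63.00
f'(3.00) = 79.00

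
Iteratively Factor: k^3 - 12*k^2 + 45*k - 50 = (k - 5)*(k^2 - 7*k + 10) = (k - 5)^2*(k - 2)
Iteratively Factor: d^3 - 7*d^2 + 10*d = (d - 5)*(d^2 - 2*d) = d*(d - 5)*(d - 2)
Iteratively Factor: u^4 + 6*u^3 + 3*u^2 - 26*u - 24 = (u + 3)*(u^3 + 3*u^2 - 6*u - 8) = (u + 1)*(u + 3)*(u^2 + 2*u - 8) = (u - 2)*(u + 1)*(u + 3)*(u + 4)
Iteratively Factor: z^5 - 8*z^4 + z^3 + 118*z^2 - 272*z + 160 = (z - 1)*(z^4 - 7*z^3 - 6*z^2 + 112*z - 160) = (z - 5)*(z - 1)*(z^3 - 2*z^2 - 16*z + 32) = (z - 5)*(z - 2)*(z - 1)*(z^2 - 16) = (z - 5)*(z - 2)*(z - 1)*(z + 4)*(z - 4)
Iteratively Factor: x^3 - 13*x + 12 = (x + 4)*(x^2 - 4*x + 3) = (x - 3)*(x + 4)*(x - 1)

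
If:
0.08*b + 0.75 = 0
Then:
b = -9.38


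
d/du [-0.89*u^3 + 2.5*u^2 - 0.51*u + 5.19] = -2.67*u^2 + 5.0*u - 0.51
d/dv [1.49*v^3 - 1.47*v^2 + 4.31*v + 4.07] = 4.47*v^2 - 2.94*v + 4.31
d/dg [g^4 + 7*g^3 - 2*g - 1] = 4*g^3 + 21*g^2 - 2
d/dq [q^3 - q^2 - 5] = q*(3*q - 2)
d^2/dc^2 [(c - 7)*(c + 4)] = 2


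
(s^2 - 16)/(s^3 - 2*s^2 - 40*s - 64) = (s - 4)/(s^2 - 6*s - 16)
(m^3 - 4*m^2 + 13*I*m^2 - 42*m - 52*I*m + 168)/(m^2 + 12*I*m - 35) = (m^2 + m*(-4 + 6*I) - 24*I)/(m + 5*I)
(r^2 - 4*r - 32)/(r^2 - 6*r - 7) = (-r^2 + 4*r + 32)/(-r^2 + 6*r + 7)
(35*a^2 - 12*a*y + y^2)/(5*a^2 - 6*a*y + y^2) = (-7*a + y)/(-a + y)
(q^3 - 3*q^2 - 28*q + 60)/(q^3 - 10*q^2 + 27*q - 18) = (q^2 + 3*q - 10)/(q^2 - 4*q + 3)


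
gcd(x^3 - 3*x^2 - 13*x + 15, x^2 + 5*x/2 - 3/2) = x + 3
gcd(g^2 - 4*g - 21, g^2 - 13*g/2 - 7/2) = g - 7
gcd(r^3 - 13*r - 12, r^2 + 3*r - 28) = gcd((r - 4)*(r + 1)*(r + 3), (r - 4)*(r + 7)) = r - 4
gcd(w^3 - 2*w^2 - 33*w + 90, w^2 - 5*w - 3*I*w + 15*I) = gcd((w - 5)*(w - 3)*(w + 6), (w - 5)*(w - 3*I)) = w - 5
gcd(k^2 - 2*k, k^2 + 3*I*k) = k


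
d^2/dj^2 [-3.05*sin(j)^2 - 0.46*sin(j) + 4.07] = 0.46*sin(j) - 6.1*cos(2*j)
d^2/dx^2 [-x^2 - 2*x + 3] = -2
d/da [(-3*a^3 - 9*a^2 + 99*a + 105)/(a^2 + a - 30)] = 3*(-a^2 - 12*a - 41)/(a^2 + 12*a + 36)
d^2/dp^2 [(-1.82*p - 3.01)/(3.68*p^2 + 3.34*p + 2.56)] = (-(1.82*p + 3.01)*(7.36*p + 3.34)*(14.72*p + 6.68) + (40.1856*p + 34.3112)*(3.68*p^2 + 3.34*p + 2.56))/(3.68*p^2 + 3.34*p + 2.56)^3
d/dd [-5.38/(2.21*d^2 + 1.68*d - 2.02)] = (23.7796*d + 9.0384)/(2.21*d^2 + 1.68*d - 2.02)^2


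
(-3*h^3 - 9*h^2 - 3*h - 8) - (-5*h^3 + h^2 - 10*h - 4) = 2*h^3 - 10*h^2 + 7*h - 4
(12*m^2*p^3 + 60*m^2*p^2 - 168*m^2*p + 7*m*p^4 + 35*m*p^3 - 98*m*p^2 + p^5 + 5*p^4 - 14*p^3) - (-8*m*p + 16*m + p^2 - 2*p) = 12*m^2*p^3 + 60*m^2*p^2 - 168*m^2*p + 7*m*p^4 + 35*m*p^3 - 98*m*p^2 + 8*m*p - 16*m + p^5 + 5*p^4 - 14*p^3 - p^2 + 2*p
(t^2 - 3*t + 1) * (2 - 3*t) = -3*t^3 + 11*t^2 - 9*t + 2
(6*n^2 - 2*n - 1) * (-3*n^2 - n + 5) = -18*n^4 + 35*n^2 - 9*n - 5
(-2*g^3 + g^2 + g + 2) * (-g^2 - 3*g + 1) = 2*g^5 + 5*g^4 - 6*g^3 - 4*g^2 - 5*g + 2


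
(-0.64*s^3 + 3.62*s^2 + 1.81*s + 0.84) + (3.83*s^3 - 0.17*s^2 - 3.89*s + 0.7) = 3.19*s^3 + 3.45*s^2 - 2.08*s + 1.54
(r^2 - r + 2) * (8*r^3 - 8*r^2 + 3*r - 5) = 8*r^5 - 16*r^4 + 27*r^3 - 24*r^2 + 11*r - 10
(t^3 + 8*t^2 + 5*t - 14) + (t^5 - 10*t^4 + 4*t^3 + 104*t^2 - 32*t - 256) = t^5 - 10*t^4 + 5*t^3 + 112*t^2 - 27*t - 270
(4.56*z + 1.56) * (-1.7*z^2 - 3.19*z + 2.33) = -7.752*z^3 - 17.1984*z^2 + 5.6484*z + 3.6348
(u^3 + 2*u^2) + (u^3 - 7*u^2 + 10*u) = 2*u^3 - 5*u^2 + 10*u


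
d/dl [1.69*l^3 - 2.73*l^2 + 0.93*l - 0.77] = 5.07*l^2 - 5.46*l + 0.93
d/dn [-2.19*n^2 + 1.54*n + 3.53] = 1.54 - 4.38*n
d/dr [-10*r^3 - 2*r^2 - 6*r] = -30*r^2 - 4*r - 6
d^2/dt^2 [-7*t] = 0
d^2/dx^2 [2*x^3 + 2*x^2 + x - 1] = 12*x + 4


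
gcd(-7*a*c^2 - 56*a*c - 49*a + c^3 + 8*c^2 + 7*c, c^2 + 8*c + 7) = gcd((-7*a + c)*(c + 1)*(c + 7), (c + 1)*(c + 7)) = c^2 + 8*c + 7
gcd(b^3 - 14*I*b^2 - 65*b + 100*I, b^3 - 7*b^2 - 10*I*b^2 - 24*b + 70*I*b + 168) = b - 4*I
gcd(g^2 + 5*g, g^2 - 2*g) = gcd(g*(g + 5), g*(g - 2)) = g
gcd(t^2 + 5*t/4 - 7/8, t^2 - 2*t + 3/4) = t - 1/2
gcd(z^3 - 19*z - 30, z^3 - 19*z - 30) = z^3 - 19*z - 30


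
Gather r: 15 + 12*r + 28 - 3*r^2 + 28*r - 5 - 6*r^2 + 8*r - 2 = -9*r^2 + 48*r + 36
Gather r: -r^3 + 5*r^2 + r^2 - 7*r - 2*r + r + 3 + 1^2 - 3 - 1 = -r^3 + 6*r^2 - 8*r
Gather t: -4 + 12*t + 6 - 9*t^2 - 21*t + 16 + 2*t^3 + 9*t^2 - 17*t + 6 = 2*t^3 - 26*t + 24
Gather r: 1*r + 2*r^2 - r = 2*r^2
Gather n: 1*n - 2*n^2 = -2*n^2 + n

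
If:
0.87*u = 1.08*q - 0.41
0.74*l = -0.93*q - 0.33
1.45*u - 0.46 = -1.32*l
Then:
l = -15.87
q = 12.28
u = 14.77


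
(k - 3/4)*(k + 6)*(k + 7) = k^3 + 49*k^2/4 + 129*k/4 - 63/2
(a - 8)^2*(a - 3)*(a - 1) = a^4 - 20*a^3 + 131*a^2 - 304*a + 192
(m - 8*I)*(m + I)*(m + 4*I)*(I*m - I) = I*m^4 + 3*m^3 - I*m^3 - 3*m^2 + 36*I*m^2 - 32*m - 36*I*m + 32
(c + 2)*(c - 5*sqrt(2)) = c^2 - 5*sqrt(2)*c + 2*c - 10*sqrt(2)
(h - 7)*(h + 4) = h^2 - 3*h - 28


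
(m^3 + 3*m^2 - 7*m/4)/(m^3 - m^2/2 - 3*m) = (-4*m^2 - 12*m + 7)/(2*(-2*m^2 + m + 6))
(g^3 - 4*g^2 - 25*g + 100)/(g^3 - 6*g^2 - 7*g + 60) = (g + 5)/(g + 3)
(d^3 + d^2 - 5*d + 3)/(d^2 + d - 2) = (d^2 + 2*d - 3)/(d + 2)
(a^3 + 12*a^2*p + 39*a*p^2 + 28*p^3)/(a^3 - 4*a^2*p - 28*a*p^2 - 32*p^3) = (-a^3 - 12*a^2*p - 39*a*p^2 - 28*p^3)/(-a^3 + 4*a^2*p + 28*a*p^2 + 32*p^3)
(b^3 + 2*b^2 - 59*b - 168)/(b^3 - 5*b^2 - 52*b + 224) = (b + 3)/(b - 4)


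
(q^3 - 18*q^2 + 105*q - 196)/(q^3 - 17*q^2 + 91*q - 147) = (q - 4)/(q - 3)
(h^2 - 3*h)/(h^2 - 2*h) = (h - 3)/(h - 2)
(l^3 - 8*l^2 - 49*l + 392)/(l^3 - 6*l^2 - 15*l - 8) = (l^2 - 49)/(l^2 + 2*l + 1)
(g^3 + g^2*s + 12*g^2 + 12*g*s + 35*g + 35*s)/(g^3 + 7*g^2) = 1 + s/g + 5/g + 5*s/g^2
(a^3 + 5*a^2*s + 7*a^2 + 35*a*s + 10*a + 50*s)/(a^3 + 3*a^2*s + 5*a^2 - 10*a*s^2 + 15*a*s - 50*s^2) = (-a - 2)/(-a + 2*s)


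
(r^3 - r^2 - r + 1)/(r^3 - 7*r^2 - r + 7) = (r - 1)/(r - 7)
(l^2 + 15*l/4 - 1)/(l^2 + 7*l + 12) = (l - 1/4)/(l + 3)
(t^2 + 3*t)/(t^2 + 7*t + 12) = t/(t + 4)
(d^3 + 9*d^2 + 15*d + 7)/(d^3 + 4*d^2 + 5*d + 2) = (d + 7)/(d + 2)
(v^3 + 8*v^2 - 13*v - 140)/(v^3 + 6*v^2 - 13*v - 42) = (v^2 + v - 20)/(v^2 - v - 6)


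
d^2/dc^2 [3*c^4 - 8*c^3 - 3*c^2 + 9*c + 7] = 36*c^2 - 48*c - 6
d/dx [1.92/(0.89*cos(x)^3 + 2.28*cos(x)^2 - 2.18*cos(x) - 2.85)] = (5.1264*cos(x)^2 + 8.7552*cos(x) - 4.1856)*sin(x)/(0.89*cos(x)^3 + 2.28*cos(x)^2 - 2.18*cos(x) - 2.85)^2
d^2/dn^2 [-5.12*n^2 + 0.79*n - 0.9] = -10.2400000000000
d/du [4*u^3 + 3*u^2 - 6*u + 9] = 12*u^2 + 6*u - 6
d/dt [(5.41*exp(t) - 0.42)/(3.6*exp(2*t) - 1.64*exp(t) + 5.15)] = (-19.476*exp(2*t) + 3.024*exp(t) + 27.1727)*exp(t)/(12.96*exp(4*t) - 11.808*exp(3*t) + 39.7696*exp(2*t) - 16.892*exp(t) + 26.5225)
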